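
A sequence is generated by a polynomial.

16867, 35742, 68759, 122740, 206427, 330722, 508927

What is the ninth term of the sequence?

1093715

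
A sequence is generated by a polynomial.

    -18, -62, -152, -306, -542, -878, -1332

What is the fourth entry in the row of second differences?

Δ: -44, -90, -154, -236, -336, -454
Δ²: -46, -64, -82, -100, -118
Δ³: -18, -18, -18, -18

-100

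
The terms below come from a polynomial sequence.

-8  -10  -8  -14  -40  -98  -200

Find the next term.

-358

First differences: -2, 2, -6, -26, -58, -102
Second differences: 4, -8, -20, -32, -44
Third differences: -12, -12, -12, -12
The third differences are constant (-12).
-44 − 12 = -56;  -102 − 56 = -158;  -200 − 158 = -358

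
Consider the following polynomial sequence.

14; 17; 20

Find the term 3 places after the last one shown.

Δ: 3, 3
The first differences are constant (3).
20 + 3 = 23
23 + 3 = 26
26 + 3 = 29

29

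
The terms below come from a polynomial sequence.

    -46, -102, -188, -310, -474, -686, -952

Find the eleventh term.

-2676

Δ: -56  -86  -122  -164  -212  -266
Δ²: -30  -36  -42  -48  -54
Δ³: -6  -6  -6  -6
Third differences constant at -6.
-54 − 6 = -60;  -266 − 60 = -326;  -952 − 326 = -1278
-60 − 6 = -66;  -326 − 66 = -392;  -1278 − 392 = -1670
-66 − 6 = -72;  -392 − 72 = -464;  -1670 − 464 = -2134
-72 − 6 = -78;  -464 − 78 = -542;  -2134 − 542 = -2676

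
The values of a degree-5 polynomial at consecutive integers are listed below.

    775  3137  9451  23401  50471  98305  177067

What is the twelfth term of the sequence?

1612297

First differences: 2362  6314  13950  27070  47834  78762
Second differences: 3952  7636  13120  20764  30928
Third differences: 3684  5484  7644  10164
Fourth differences: 1800  2160  2520
Fifth differences: 360  360
Constant fifth difference = 360, so extend:
2520 + 360 = 2880;  10164 + 2880 = 13044;  30928 + 13044 = 43972;  78762 + 43972 = 122734;  177067 + 122734 = 299801
2880 + 360 = 3240;  13044 + 3240 = 16284;  43972 + 16284 = 60256;  122734 + 60256 = 182990;  299801 + 182990 = 482791
3240 + 360 = 3600;  16284 + 3600 = 19884;  60256 + 19884 = 80140;  182990 + 80140 = 263130;  482791 + 263130 = 745921
3600 + 360 = 3960;  19884 + 3960 = 23844;  80140 + 23844 = 103984;  263130 + 103984 = 367114;  745921 + 367114 = 1113035
3960 + 360 = 4320;  23844 + 4320 = 28164;  103984 + 28164 = 132148;  367114 + 132148 = 499262;  1113035 + 499262 = 1612297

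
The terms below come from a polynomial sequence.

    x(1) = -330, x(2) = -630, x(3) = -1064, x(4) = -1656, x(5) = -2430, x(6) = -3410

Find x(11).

-300 , -434 , -592 , -774 , -980
-134 , -158 , -182 , -206
-24 , -24 , -24
Third differences constant at -24.
-206 − 24 = -230;  -980 − 230 = -1210;  -3410 − 1210 = -4620
-230 − 24 = -254;  -1210 − 254 = -1464;  -4620 − 1464 = -6084
-254 − 24 = -278;  -1464 − 278 = -1742;  -6084 − 1742 = -7826
-278 − 24 = -302;  -1742 − 302 = -2044;  -7826 − 2044 = -9870
-302 − 24 = -326;  -2044 − 326 = -2370;  -9870 − 2370 = -12240

-12240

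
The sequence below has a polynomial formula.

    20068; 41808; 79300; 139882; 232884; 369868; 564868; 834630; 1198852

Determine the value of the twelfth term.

D1: 21740, 37492, 60582, 93002, 136984, 195000, 269762, 364222
D2: 15752, 23090, 32420, 43982, 58016, 74762, 94460
D3: 7338, 9330, 11562, 14034, 16746, 19698
D4: 1992, 2232, 2472, 2712, 2952
D5: 240, 240, 240, 240
The fifth differences are constant (240).
2952 + 240 = 3192;  19698 + 3192 = 22890;  94460 + 22890 = 117350;  364222 + 117350 = 481572;  1198852 + 481572 = 1680424
3192 + 240 = 3432;  22890 + 3432 = 26322;  117350 + 26322 = 143672;  481572 + 143672 = 625244;  1680424 + 625244 = 2305668
3432 + 240 = 3672;  26322 + 3672 = 29994;  143672 + 29994 = 173666;  625244 + 173666 = 798910;  2305668 + 798910 = 3104578

3104578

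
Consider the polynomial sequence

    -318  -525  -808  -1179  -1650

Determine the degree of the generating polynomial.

-207, -283, -371, -471
-76, -88, -100
-12, -12
The third differences are constant, so the polynomial has degree 3.

3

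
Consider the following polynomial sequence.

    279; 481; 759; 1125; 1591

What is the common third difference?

12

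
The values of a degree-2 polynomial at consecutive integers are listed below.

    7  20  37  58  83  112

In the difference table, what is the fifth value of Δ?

29

Δ: 13, 17, 21, 25, 29
Δ²: 4, 4, 4, 4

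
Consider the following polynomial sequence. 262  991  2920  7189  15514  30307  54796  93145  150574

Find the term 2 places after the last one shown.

D1: 729 , 1929 , 4269 , 8325 , 14793 , 24489 , 38349 , 57429
D2: 1200 , 2340 , 4056 , 6468 , 9696 , 13860 , 19080
D3: 1140 , 1716 , 2412 , 3228 , 4164 , 5220
D4: 576 , 696 , 816 , 936 , 1056
D5: 120 , 120 , 120 , 120
The fifth differences are constant (120).
1056 + 120 = 1176;  5220 + 1176 = 6396;  19080 + 6396 = 25476;  57429 + 25476 = 82905;  150574 + 82905 = 233479
1176 + 120 = 1296;  6396 + 1296 = 7692;  25476 + 7692 = 33168;  82905 + 33168 = 116073;  233479 + 116073 = 349552

349552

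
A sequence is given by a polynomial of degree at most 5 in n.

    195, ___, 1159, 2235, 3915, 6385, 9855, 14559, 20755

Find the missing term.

Using the last 7 terms:
Δ: 1076  1680  2470  3470  4704  6196
Δ²: 604  790  1000  1234  1492
Δ³: 186  210  234  258
Δ⁴: 24  24  24
Constant fourth difference = 24.
Extend backward: 186 − 24 = 162;  604 − 162 = 442;  1076 − 442 = 634;  1159 − 634 = 525

525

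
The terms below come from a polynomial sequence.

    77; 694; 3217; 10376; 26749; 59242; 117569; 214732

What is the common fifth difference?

480

D1: 617, 2523, 7159, 16373, 32493, 58327, 97163
D2: 1906, 4636, 9214, 16120, 25834, 38836
D3: 2730, 4578, 6906, 9714, 13002
D4: 1848, 2328, 2808, 3288
D5: 480, 480, 480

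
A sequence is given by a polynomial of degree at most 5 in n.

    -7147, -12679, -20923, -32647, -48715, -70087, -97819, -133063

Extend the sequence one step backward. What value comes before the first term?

-3655

-5532  -8244  -11724  -16068  -21372  -27732  -35244
-2712  -3480  -4344  -5304  -6360  -7512
-768  -864  -960  -1056  -1152
-96  -96  -96  -96
The fourth differences are constant at -96.
Work back: -768 + 96 = -672;  -2712 + 672 = -2040;  -5532 + 2040 = -3492;  -7147 + 3492 = -3655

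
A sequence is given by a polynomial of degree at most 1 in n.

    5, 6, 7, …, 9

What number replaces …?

8

Using the first 3 terms:
D1: 1  1
Constant first difference = 1.
Extend forward: 7 + 1 = 8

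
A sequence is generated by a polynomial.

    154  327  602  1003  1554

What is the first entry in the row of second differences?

D1: 173, 275, 401, 551
D2: 102, 126, 150
D3: 24, 24

102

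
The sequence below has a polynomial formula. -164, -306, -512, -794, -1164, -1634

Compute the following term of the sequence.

-2216

D1: -142 , -206 , -282 , -370 , -470
D2: -64 , -76 , -88 , -100
D3: -12 , -12 , -12
The third differences are constant (-12).
-100 − 12 = -112;  -470 − 112 = -582;  -1634 − 582 = -2216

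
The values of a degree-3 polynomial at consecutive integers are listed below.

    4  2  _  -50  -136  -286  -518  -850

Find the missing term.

-10

Using the last 5 terms:
Δ: -86  -150  -232  -332
Δ²: -64  -82  -100
Δ³: -18  -18
Constant third difference = -18.
Extend backward: -64 + 18 = -46;  -86 + 46 = -40;  -50 + 40 = -10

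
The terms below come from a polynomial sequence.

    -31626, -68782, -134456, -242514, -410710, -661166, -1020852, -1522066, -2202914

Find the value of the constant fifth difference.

-480

Δ: -37156, -65674, -108058, -168196, -250456, -359686, -501214, -680848
Δ²: -28518, -42384, -60138, -82260, -109230, -141528, -179634
Δ³: -13866, -17754, -22122, -26970, -32298, -38106
Δ⁴: -3888, -4368, -4848, -5328, -5808
Δ⁵: -480, -480, -480, -480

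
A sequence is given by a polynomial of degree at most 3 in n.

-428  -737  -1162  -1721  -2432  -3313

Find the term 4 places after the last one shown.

First differences: -309, -425, -559, -711, -881
Second differences: -116, -134, -152, -170
Third differences: -18, -18, -18
Constant third difference = -18, so extend:
-170 − 18 = -188;  -881 − 188 = -1069;  -3313 − 1069 = -4382
-188 − 18 = -206;  -1069 − 206 = -1275;  -4382 − 1275 = -5657
-206 − 18 = -224;  -1275 − 224 = -1499;  -5657 − 1499 = -7156
-224 − 18 = -242;  -1499 − 242 = -1741;  -7156 − 1741 = -8897

-8897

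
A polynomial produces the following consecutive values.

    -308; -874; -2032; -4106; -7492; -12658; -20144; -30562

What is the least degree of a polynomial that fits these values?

4

-566, -1158, -2074, -3386, -5166, -7486, -10418
-592, -916, -1312, -1780, -2320, -2932
-324, -396, -468, -540, -612
-72, -72, -72, -72
The fourth differences are constant, so the polynomial has degree 4.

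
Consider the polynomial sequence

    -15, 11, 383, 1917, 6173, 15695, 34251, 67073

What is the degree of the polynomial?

5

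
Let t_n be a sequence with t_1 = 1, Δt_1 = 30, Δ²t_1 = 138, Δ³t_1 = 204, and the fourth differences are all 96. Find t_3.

199

Build the table forward from the leading diagonal:
Δ⁴: 96, 96, 96
Δ³: 204, 300, 396
Δ²: 138, 342, 642
Δ: 30, 168, 510
t: 1, 31, 199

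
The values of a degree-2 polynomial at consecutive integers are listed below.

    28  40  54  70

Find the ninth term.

180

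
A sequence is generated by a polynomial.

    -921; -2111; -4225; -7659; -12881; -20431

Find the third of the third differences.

-540

D1: -1190, -2114, -3434, -5222, -7550
D2: -924, -1320, -1788, -2328
D3: -396, -468, -540
D4: -72, -72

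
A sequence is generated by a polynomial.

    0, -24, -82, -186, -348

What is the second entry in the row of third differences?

-12

First differences: -24, -58, -104, -162
Second differences: -34, -46, -58
Third differences: -12, -12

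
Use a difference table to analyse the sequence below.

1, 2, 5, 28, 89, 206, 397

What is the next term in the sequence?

680

1, 3, 23, 61, 117, 191
2, 20, 38, 56, 74
18, 18, 18, 18
Constant third difference = 18, so extend:
74 + 18 = 92;  191 + 92 = 283;  397 + 283 = 680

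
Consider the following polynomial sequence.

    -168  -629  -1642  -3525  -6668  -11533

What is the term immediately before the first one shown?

-13

-461, -1013, -1883, -3143, -4865
-552, -870, -1260, -1722
-318, -390, -462
-72, -72
The fourth differences are constant at -72.
Work back: -318 + 72 = -246;  -552 + 246 = -306;  -461 + 306 = -155;  -168 + 155 = -13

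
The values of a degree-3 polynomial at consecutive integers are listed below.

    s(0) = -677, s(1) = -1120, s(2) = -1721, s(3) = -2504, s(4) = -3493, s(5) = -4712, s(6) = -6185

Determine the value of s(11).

-18200

-443 , -601 , -783 , -989 , -1219 , -1473
-158 , -182 , -206 , -230 , -254
-24 , -24 , -24 , -24
Third differences constant at -24.
-254 − 24 = -278;  -1473 − 278 = -1751;  -6185 − 1751 = -7936
-278 − 24 = -302;  -1751 − 302 = -2053;  -7936 − 2053 = -9989
-302 − 24 = -326;  -2053 − 326 = -2379;  -9989 − 2379 = -12368
-326 − 24 = -350;  -2379 − 350 = -2729;  -12368 − 2729 = -15097
-350 − 24 = -374;  -2729 − 374 = -3103;  -15097 − 3103 = -18200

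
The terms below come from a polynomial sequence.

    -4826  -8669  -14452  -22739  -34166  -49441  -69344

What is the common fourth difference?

First differences: -3843, -5783, -8287, -11427, -15275, -19903
Second differences: -1940, -2504, -3140, -3848, -4628
Third differences: -564, -636, -708, -780
Fourth differences: -72, -72, -72

-72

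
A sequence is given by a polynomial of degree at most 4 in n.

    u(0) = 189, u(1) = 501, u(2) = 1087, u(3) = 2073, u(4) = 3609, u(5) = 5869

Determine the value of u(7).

13377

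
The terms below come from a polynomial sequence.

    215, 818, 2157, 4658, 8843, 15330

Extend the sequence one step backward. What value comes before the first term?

18

First differences: 603, 1339, 2501, 4185, 6487
Second differences: 736, 1162, 1684, 2302
Third differences: 426, 522, 618
Fourth differences: 96, 96
The fourth differences are constant at 96.
Work back: 426 − 96 = 330;  736 − 330 = 406;  603 − 406 = 197;  215 − 197 = 18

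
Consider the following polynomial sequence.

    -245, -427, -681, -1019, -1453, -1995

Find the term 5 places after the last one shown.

-6745

-182, -254, -338, -434, -542
-72, -84, -96, -108
-12, -12, -12
Constant third difference = -12, so extend:
-108 − 12 = -120;  -542 − 120 = -662;  -1995 − 662 = -2657
-120 − 12 = -132;  -662 − 132 = -794;  -2657 − 794 = -3451
-132 − 12 = -144;  -794 − 144 = -938;  -3451 − 938 = -4389
-144 − 12 = -156;  -938 − 156 = -1094;  -4389 − 1094 = -5483
-156 − 12 = -168;  -1094 − 168 = -1262;  -5483 − 1262 = -6745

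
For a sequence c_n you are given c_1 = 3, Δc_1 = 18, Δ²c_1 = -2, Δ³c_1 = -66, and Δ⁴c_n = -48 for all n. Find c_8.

Build the table forward from the leading diagonal:
Δ⁴: -48, -48, -48, -48, -48, -48, -48, -48
Δ³: -66, -114, -162, -210, -258, -306, -354, -402
Δ²: -2, -68, -182, -344, -554, -812, -1118, -1472
Δ: 18, 16, -52, -234, -578, -1132, -1944, -3062
c: 3, 21, 37, -15, -249, -827, -1959, -3903

-3903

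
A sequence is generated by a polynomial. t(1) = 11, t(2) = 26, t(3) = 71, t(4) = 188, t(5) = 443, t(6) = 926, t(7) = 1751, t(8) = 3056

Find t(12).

16676

First differences: 15, 45, 117, 255, 483, 825, 1305
Second differences: 30, 72, 138, 228, 342, 480
Third differences: 42, 66, 90, 114, 138
Fourth differences: 24, 24, 24, 24
Fourth differences constant at 24.
138 + 24 = 162;  480 + 162 = 642;  1305 + 642 = 1947;  3056 + 1947 = 5003
162 + 24 = 186;  642 + 186 = 828;  1947 + 828 = 2775;  5003 + 2775 = 7778
186 + 24 = 210;  828 + 210 = 1038;  2775 + 1038 = 3813;  7778 + 3813 = 11591
210 + 24 = 234;  1038 + 234 = 1272;  3813 + 1272 = 5085;  11591 + 5085 = 16676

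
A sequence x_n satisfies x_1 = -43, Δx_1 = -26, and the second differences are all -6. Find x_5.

-183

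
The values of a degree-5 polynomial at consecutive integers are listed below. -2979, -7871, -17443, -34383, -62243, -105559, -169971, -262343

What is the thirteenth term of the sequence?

-1484643

First differences: -4892, -9572, -16940, -27860, -43316, -64412, -92372
Second differences: -4680, -7368, -10920, -15456, -21096, -27960
Third differences: -2688, -3552, -4536, -5640, -6864
Fourth differences: -864, -984, -1104, -1224
Fifth differences: -120, -120, -120
Constant fifth difference = -120, so extend:
-1224 − 120 = -1344;  -6864 − 1344 = -8208;  -27960 − 8208 = -36168;  -92372 − 36168 = -128540;  -262343 − 128540 = -390883
-1344 − 120 = -1464;  -8208 − 1464 = -9672;  -36168 − 9672 = -45840;  -128540 − 45840 = -174380;  -390883 − 174380 = -565263
-1464 − 120 = -1584;  -9672 − 1584 = -11256;  -45840 − 11256 = -57096;  -174380 − 57096 = -231476;  -565263 − 231476 = -796739
-1584 − 120 = -1704;  -11256 − 1704 = -12960;  -57096 − 12960 = -70056;  -231476 − 70056 = -301532;  -796739 − 301532 = -1098271
-1704 − 120 = -1824;  -12960 − 1824 = -14784;  -70056 − 14784 = -84840;  -301532 − 84840 = -386372;  -1098271 − 386372 = -1484643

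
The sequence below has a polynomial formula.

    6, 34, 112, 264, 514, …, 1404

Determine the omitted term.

Using the first 5 terms:
28, 78, 152, 250
50, 74, 98
24, 24
Constant third difference = 24.
Extend forward: 98 + 24 = 122;  250 + 122 = 372;  514 + 372 = 886

886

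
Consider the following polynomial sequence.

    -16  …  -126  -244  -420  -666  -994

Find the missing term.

Using the last 5 terms:
First differences: -118  -176  -246  -328
Second differences: -58  -70  -82
Third differences: -12  -12
Constant third difference = -12.
Extend backward: -58 + 12 = -46;  -118 + 46 = -72;  -126 + 72 = -54

-54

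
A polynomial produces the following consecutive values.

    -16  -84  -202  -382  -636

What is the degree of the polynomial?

3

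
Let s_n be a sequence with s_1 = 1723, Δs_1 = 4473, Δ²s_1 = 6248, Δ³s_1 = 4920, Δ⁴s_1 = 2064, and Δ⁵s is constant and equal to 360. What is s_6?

Build the table forward from the leading diagonal:
Δ⁵: 360  360  360  360  360  360
Δ⁴: 2064  2424  2784  3144  3504  3864
Δ³: 4920  6984  9408  12192  15336  18840
Δ²: 6248  11168  18152  27560  39752  55088
Δ: 4473  10721  21889  40041  67601  107353
s: 1723  6196  16917  38806  78847  146448

146448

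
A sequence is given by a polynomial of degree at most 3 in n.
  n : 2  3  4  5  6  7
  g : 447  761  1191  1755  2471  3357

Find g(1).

231

D1: 314, 430, 564, 716, 886
D2: 116, 134, 152, 170
D3: 18, 18, 18
The third differences are constant at 18.
Work back: 116 − 18 = 98;  314 − 98 = 216;  447 − 216 = 231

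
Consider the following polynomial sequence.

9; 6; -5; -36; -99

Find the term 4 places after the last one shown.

-911

-3, -11, -31, -63
-8, -20, -32
-12, -12
Constant third difference = -12, so extend:
-32 − 12 = -44;  -63 − 44 = -107;  -99 − 107 = -206
-44 − 12 = -56;  -107 − 56 = -163;  -206 − 163 = -369
-56 − 12 = -68;  -163 − 68 = -231;  -369 − 231 = -600
-68 − 12 = -80;  -231 − 80 = -311;  -600 − 311 = -911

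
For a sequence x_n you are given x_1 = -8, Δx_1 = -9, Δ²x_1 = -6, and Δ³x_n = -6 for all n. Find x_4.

-59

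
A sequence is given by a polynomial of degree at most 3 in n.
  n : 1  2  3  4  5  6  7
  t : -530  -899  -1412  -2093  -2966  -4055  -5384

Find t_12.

First differences: -369, -513, -681, -873, -1089, -1329
Second differences: -144, -168, -192, -216, -240
Third differences: -24, -24, -24, -24
Third differences constant at -24.
-240 − 24 = -264;  -1329 − 264 = -1593;  -5384 − 1593 = -6977
-264 − 24 = -288;  -1593 − 288 = -1881;  -6977 − 1881 = -8858
-288 − 24 = -312;  -1881 − 312 = -2193;  -8858 − 2193 = -11051
-312 − 24 = -336;  -2193 − 336 = -2529;  -11051 − 2529 = -13580
-336 − 24 = -360;  -2529 − 360 = -2889;  -13580 − 2889 = -16469

-16469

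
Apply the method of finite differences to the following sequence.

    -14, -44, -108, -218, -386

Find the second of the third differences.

First differences: -30, -64, -110, -168
Second differences: -34, -46, -58
Third differences: -12, -12

-12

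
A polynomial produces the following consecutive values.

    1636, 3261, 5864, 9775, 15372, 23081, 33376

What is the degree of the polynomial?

First differences: 1625, 2603, 3911, 5597, 7709, 10295
Second differences: 978, 1308, 1686, 2112, 2586
Third differences: 330, 378, 426, 474
Fourth differences: 48, 48, 48
The fourth differences are constant, so the polynomial has degree 4.

4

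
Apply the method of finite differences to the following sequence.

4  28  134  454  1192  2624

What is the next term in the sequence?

5098

D1: 24 , 106 , 320 , 738 , 1432
D2: 82 , 214 , 418 , 694
D3: 132 , 204 , 276
D4: 72 , 72
Constant fourth difference = 72, so extend:
276 + 72 = 348;  694 + 348 = 1042;  1432 + 1042 = 2474;  2624 + 2474 = 5098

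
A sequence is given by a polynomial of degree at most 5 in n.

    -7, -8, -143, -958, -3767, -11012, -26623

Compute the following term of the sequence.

-56378

First differences: -1 , -135 , -815 , -2809 , -7245 , -15611
Second differences: -134 , -680 , -1994 , -4436 , -8366
Third differences: -546 , -1314 , -2442 , -3930
Fourth differences: -768 , -1128 , -1488
Fifth differences: -360 , -360
Constant fifth difference = -360, so extend:
-1488 − 360 = -1848;  -3930 − 1848 = -5778;  -8366 − 5778 = -14144;  -15611 − 14144 = -29755;  -26623 − 29755 = -56378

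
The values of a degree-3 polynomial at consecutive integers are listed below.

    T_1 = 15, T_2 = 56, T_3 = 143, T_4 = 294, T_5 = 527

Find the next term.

860

First differences: 41 , 87 , 151 , 233
Second differences: 46 , 64 , 82
Third differences: 18 , 18
Constant third difference = 18, so extend:
82 + 18 = 100;  233 + 100 = 333;  527 + 333 = 860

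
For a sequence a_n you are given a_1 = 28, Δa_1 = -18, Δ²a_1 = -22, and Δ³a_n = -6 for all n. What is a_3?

Build the table forward from the leading diagonal:
D3: -6  -6  -6
D2: -22  -28  -34
D1: -18  -40  -68
a: 28  10  -30

-30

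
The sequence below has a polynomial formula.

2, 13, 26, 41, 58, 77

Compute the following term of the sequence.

First differences: 11 , 13 , 15 , 17 , 19
Second differences: 2 , 2 , 2 , 2
Second differences constant at 2.
19 + 2 = 21;  77 + 21 = 98

98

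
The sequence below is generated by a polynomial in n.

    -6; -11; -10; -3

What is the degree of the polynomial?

2

D1: -5, 1, 7
D2: 6, 6
The second differences are constant, so the polynomial has degree 2.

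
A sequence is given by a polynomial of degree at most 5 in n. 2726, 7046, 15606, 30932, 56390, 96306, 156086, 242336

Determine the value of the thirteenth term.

1400966

Δ: 4320 , 8560 , 15326 , 25458 , 39916 , 59780 , 86250
Δ²: 4240 , 6766 , 10132 , 14458 , 19864 , 26470
Δ³: 2526 , 3366 , 4326 , 5406 , 6606
Δ⁴: 840 , 960 , 1080 , 1200
Δ⁵: 120 , 120 , 120
The fifth differences are constant (120).
1200 + 120 = 1320;  6606 + 1320 = 7926;  26470 + 7926 = 34396;  86250 + 34396 = 120646;  242336 + 120646 = 362982
1320 + 120 = 1440;  7926 + 1440 = 9366;  34396 + 9366 = 43762;  120646 + 43762 = 164408;  362982 + 164408 = 527390
1440 + 120 = 1560;  9366 + 1560 = 10926;  43762 + 10926 = 54688;  164408 + 54688 = 219096;  527390 + 219096 = 746486
1560 + 120 = 1680;  10926 + 1680 = 12606;  54688 + 12606 = 67294;  219096 + 67294 = 286390;  746486 + 286390 = 1032876
1680 + 120 = 1800;  12606 + 1800 = 14406;  67294 + 14406 = 81700;  286390 + 81700 = 368090;  1032876 + 368090 = 1400966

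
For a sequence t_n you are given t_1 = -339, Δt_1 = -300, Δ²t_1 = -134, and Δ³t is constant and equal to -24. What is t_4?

-1665

Build the table forward from the leading diagonal:
Δ³: -24  -24  -24  -24
Δ²: -134  -158  -182  -206
Δ: -300  -434  -592  -774
t: -339  -639  -1073  -1665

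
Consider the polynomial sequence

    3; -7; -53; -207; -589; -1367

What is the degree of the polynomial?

First differences: -10, -46, -154, -382, -778
Second differences: -36, -108, -228, -396
Third differences: -72, -120, -168
Fourth differences: -48, -48
The fourth differences are constant, so the polynomial has degree 4.

4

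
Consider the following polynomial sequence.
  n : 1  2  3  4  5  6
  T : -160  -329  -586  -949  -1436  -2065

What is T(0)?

-61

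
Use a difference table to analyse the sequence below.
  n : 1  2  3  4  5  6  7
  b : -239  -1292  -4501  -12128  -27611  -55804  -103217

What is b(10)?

-1053  -3209  -7627  -15483  -28193  -47413
-2156  -4418  -7856  -12710  -19220
-2262  -3438  -4854  -6510
-1176  -1416  -1656
-240  -240
Constant fifth difference = -240, so extend:
-1656 − 240 = -1896;  -6510 − 1896 = -8406;  -19220 − 8406 = -27626;  -47413 − 27626 = -75039;  -103217 − 75039 = -178256
-1896 − 240 = -2136;  -8406 − 2136 = -10542;  -27626 − 10542 = -38168;  -75039 − 38168 = -113207;  -178256 − 113207 = -291463
-2136 − 240 = -2376;  -10542 − 2376 = -12918;  -38168 − 12918 = -51086;  -113207 − 51086 = -164293;  -291463 − 164293 = -455756

-455756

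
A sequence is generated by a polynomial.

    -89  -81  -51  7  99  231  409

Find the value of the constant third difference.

6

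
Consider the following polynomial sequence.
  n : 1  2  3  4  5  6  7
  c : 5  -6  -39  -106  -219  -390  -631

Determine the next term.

Δ: -11 , -33 , -67 , -113 , -171 , -241
Δ²: -22 , -34 , -46 , -58 , -70
Δ³: -12 , -12 , -12 , -12
Third differences constant at -12.
-70 − 12 = -82;  -241 − 82 = -323;  -631 − 323 = -954

-954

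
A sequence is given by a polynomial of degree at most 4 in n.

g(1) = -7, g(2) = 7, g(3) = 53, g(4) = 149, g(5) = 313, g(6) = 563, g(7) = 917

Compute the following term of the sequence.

D1: 14  46  96  164  250  354
D2: 32  50  68  86  104
D3: 18  18  18  18
Constant third difference = 18, so extend:
104 + 18 = 122;  354 + 122 = 476;  917 + 476 = 1393

1393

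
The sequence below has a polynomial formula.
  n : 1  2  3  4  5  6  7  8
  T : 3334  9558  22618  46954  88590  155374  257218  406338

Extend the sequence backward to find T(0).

First differences: 6224  13060  24336  41636  66784  101844  149120
Second differences: 6836  11276  17300  25148  35060  47276
Third differences: 4440  6024  7848  9912  12216
Fourth differences: 1584  1824  2064  2304
Fifth differences: 240  240  240
The fifth differences are constant at 240.
Work back: 1584 − 240 = 1344;  4440 − 1344 = 3096;  6836 − 3096 = 3740;  6224 − 3740 = 2484;  3334 − 2484 = 850

850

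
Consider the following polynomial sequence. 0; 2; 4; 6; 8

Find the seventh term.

2, 2, 2, 2
The first differences are constant (2).
8 + 2 = 10
10 + 2 = 12

12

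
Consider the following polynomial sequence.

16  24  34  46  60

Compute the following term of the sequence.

76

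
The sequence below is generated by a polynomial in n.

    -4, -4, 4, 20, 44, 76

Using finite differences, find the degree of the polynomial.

0, 8, 16, 24, 32
8, 8, 8, 8
The second differences are constant, so the polynomial has degree 2.

2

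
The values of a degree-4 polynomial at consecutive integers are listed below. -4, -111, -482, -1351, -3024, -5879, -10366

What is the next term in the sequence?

D1: -107, -371, -869, -1673, -2855, -4487
D2: -264, -498, -804, -1182, -1632
D3: -234, -306, -378, -450
D4: -72, -72, -72
Constant fourth difference = -72, so extend:
-450 − 72 = -522;  -1632 − 522 = -2154;  -4487 − 2154 = -6641;  -10366 − 6641 = -17007

-17007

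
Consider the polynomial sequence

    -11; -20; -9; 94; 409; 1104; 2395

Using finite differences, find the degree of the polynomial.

D1: -9, 11, 103, 315, 695, 1291
D2: 20, 92, 212, 380, 596
D3: 72, 120, 168, 216
D4: 48, 48, 48
The fourth differences are constant, so the polynomial has degree 4.

4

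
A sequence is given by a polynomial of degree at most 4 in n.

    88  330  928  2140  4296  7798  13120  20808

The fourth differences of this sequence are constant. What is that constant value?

72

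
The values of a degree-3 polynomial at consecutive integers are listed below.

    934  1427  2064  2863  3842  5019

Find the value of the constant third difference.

18

Δ: 493, 637, 799, 979, 1177
Δ²: 144, 162, 180, 198
Δ³: 18, 18, 18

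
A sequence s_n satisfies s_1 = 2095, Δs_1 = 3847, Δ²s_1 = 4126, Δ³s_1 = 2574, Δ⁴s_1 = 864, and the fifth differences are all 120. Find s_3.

13915

Build the table forward from the leading diagonal:
Δ⁵: 120  120  120
Δ⁴: 864  984  1104
Δ³: 2574  3438  4422
Δ²: 4126  6700  10138
Δ: 3847  7973  14673
s: 2095  5942  13915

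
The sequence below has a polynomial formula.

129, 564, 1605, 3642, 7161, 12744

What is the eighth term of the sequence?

First differences: 435, 1041, 2037, 3519, 5583
Second differences: 606, 996, 1482, 2064
Third differences: 390, 486, 582
Fourth differences: 96, 96
Fourth differences constant at 96.
582 + 96 = 678;  2064 + 678 = 2742;  5583 + 2742 = 8325;  12744 + 8325 = 21069
678 + 96 = 774;  2742 + 774 = 3516;  8325 + 3516 = 11841;  21069 + 11841 = 32910

32910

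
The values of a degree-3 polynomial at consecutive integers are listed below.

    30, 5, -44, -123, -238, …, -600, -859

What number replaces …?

-395

Using the first 5 terms:
First differences: -25  -49  -79  -115
Second differences: -24  -30  -36
Third differences: -6  -6
Constant third difference = -6.
Extend forward: -36 − 6 = -42;  -115 − 42 = -157;  -238 − 157 = -395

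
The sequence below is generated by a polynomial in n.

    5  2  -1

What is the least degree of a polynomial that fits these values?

First differences: -3, -3
The first differences are constant, so the polynomial has degree 1.

1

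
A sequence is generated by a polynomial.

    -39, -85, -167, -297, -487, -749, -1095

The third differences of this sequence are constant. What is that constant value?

D1: -46, -82, -130, -190, -262, -346
D2: -36, -48, -60, -72, -84
D3: -12, -12, -12, -12

-12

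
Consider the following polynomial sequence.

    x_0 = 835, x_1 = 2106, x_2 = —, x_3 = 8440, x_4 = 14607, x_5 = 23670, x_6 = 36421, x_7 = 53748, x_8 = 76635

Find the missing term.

4473

Using the last 6 terms:
D1: 6167, 9063, 12751, 17327, 22887
D2: 2896, 3688, 4576, 5560
D3: 792, 888, 984
D4: 96, 96
Constant fourth difference = 96.
Extend backward: 792 − 96 = 696;  2896 − 696 = 2200;  6167 − 2200 = 3967;  8440 − 3967 = 4473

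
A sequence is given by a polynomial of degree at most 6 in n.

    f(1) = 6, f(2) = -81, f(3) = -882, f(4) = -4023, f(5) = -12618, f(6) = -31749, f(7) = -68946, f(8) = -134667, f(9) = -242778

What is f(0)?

-87  -801  -3141  -8595  -19131  -37197  -65721  -108111
-714  -2340  -5454  -10536  -18066  -28524  -42390
-1626  -3114  -5082  -7530  -10458  -13866
-1488  -1968  -2448  -2928  -3408
-480  -480  -480  -480
The fifth differences are constant at -480.
Work back: -1488 + 480 = -1008;  -1626 + 1008 = -618;  -714 + 618 = -96;  -87 + 96 = 9;  6 − 9 = -3

-3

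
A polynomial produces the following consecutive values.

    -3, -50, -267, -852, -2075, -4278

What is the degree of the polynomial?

4

D1: -47, -217, -585, -1223, -2203
D2: -170, -368, -638, -980
D3: -198, -270, -342
D4: -72, -72
The fourth differences are constant, so the polynomial has degree 4.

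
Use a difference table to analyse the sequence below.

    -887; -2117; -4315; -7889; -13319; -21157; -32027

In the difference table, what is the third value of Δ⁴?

Δ: -1230, -2198, -3574, -5430, -7838, -10870
Δ²: -968, -1376, -1856, -2408, -3032
Δ³: -408, -480, -552, -624
Δ⁴: -72, -72, -72

-72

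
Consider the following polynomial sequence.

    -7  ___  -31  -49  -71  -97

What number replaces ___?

Using the last 4 terms:
Δ: -18, -22, -26
Δ²: -4, -4
Constant second difference = -4.
Extend backward: -18 + 4 = -14;  -31 + 14 = -17

-17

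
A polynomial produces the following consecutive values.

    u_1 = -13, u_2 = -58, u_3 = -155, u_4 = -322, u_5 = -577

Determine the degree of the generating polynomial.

First differences: -45, -97, -167, -255
Second differences: -52, -70, -88
Third differences: -18, -18
The third differences are constant, so the polynomial has degree 3.

3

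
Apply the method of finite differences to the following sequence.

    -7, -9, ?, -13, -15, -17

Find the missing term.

-11

Using the last 3 terms:
-2  -2
Constant first difference = -2.
Extend backward: -13 + 2 = -11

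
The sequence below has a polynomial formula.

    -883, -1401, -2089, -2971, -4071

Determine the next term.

-5413

First differences: -518 , -688 , -882 , -1100
Second differences: -170 , -194 , -218
Third differences: -24 , -24
The third differences are constant (-24).
-218 − 24 = -242;  -1100 − 242 = -1342;  -4071 − 1342 = -5413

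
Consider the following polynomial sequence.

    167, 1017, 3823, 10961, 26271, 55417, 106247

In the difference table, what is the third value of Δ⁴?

2184

Δ: 850, 2806, 7138, 15310, 29146, 50830
Δ²: 1956, 4332, 8172, 13836, 21684
Δ³: 2376, 3840, 5664, 7848
Δ⁴: 1464, 1824, 2184
Δ⁵: 360, 360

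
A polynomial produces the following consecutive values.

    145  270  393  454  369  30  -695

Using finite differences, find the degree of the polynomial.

First differences: 125, 123, 61, -85, -339, -725
Second differences: -2, -62, -146, -254, -386
Third differences: -60, -84, -108, -132
Fourth differences: -24, -24, -24
The fourth differences are constant, so the polynomial has degree 4.

4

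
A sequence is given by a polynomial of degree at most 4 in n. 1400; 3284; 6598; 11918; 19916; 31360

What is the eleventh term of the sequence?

173870

D1: 1884  3314  5320  7998  11444
D2: 1430  2006  2678  3446
D3: 576  672  768
D4: 96  96
Fourth differences constant at 96.
768 + 96 = 864;  3446 + 864 = 4310;  11444 + 4310 = 15754;  31360 + 15754 = 47114
864 + 96 = 960;  4310 + 960 = 5270;  15754 + 5270 = 21024;  47114 + 21024 = 68138
960 + 96 = 1056;  5270 + 1056 = 6326;  21024 + 6326 = 27350;  68138 + 27350 = 95488
1056 + 96 = 1152;  6326 + 1152 = 7478;  27350 + 7478 = 34828;  95488 + 34828 = 130316
1152 + 96 = 1248;  7478 + 1248 = 8726;  34828 + 8726 = 43554;  130316 + 43554 = 173870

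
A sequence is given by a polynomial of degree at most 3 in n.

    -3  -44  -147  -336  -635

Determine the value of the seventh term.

D1: -41 , -103 , -189 , -299
D2: -62 , -86 , -110
D3: -24 , -24
Constant third difference = -24, so extend:
-110 − 24 = -134;  -299 − 134 = -433;  -635 − 433 = -1068
-134 − 24 = -158;  -433 − 158 = -591;  -1068 − 591 = -1659

-1659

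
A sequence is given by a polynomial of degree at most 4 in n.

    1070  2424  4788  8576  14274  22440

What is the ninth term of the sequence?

68406

D1: 1354, 2364, 3788, 5698, 8166
D2: 1010, 1424, 1910, 2468
D3: 414, 486, 558
D4: 72, 72
Constant fourth difference = 72, so extend:
558 + 72 = 630;  2468 + 630 = 3098;  8166 + 3098 = 11264;  22440 + 11264 = 33704
630 + 72 = 702;  3098 + 702 = 3800;  11264 + 3800 = 15064;  33704 + 15064 = 48768
702 + 72 = 774;  3800 + 774 = 4574;  15064 + 4574 = 19638;  48768 + 19638 = 68406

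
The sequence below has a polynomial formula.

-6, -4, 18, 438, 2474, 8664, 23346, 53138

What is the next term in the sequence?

107418

D1: 2, 22, 420, 2036, 6190, 14682, 29792
D2: 20, 398, 1616, 4154, 8492, 15110
D3: 378, 1218, 2538, 4338, 6618
D4: 840, 1320, 1800, 2280
D5: 480, 480, 480
The fifth differences are constant (480).
2280 + 480 = 2760;  6618 + 2760 = 9378;  15110 + 9378 = 24488;  29792 + 24488 = 54280;  53138 + 54280 = 107418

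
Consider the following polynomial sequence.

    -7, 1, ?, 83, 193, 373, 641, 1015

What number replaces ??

Using the last 5 terms:
D1: 110, 180, 268, 374
D2: 70, 88, 106
D3: 18, 18
Constant third difference = 18.
Extend backward: 70 − 18 = 52;  110 − 52 = 58;  83 − 58 = 25

25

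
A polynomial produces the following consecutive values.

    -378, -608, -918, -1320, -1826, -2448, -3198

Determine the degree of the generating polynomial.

3

D1: -230, -310, -402, -506, -622, -750
D2: -80, -92, -104, -116, -128
D3: -12, -12, -12, -12
The third differences are constant, so the polynomial has degree 3.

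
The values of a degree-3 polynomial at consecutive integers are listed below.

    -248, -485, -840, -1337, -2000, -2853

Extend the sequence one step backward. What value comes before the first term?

First differences: -237  -355  -497  -663  -853
Second differences: -118  -142  -166  -190
Third differences: -24  -24  -24
The third differences are constant at -24.
Work back: -118 + 24 = -94;  -237 + 94 = -143;  -248 + 143 = -105

-105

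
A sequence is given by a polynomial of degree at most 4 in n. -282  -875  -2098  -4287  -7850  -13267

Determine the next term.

-21090

Δ: -593, -1223, -2189, -3563, -5417
Δ²: -630, -966, -1374, -1854
Δ³: -336, -408, -480
Δ⁴: -72, -72
The fourth differences are constant (-72).
-480 − 72 = -552;  -1854 − 552 = -2406;  -5417 − 2406 = -7823;  -13267 − 7823 = -21090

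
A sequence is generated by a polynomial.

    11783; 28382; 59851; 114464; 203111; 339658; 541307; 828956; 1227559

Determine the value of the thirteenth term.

4592711

First differences: 16599, 31469, 54613, 88647, 136547, 201649, 287649, 398603
Second differences: 14870, 23144, 34034, 47900, 65102, 86000, 110954
Third differences: 8274, 10890, 13866, 17202, 20898, 24954
Fourth differences: 2616, 2976, 3336, 3696, 4056
Fifth differences: 360, 360, 360, 360
The fifth differences are constant (360).
4056 + 360 = 4416;  24954 + 4416 = 29370;  110954 + 29370 = 140324;  398603 + 140324 = 538927;  1227559 + 538927 = 1766486
4416 + 360 = 4776;  29370 + 4776 = 34146;  140324 + 34146 = 174470;  538927 + 174470 = 713397;  1766486 + 713397 = 2479883
4776 + 360 = 5136;  34146 + 5136 = 39282;  174470 + 39282 = 213752;  713397 + 213752 = 927149;  2479883 + 927149 = 3407032
5136 + 360 = 5496;  39282 + 5496 = 44778;  213752 + 44778 = 258530;  927149 + 258530 = 1185679;  3407032 + 1185679 = 4592711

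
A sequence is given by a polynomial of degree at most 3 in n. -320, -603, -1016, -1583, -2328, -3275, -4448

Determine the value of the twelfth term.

D1: -283  -413  -567  -745  -947  -1173
D2: -130  -154  -178  -202  -226
D3: -24  -24  -24  -24
Constant third difference = -24, so extend:
-226 − 24 = -250;  -1173 − 250 = -1423;  -4448 − 1423 = -5871
-250 − 24 = -274;  -1423 − 274 = -1697;  -5871 − 1697 = -7568
-274 − 24 = -298;  -1697 − 298 = -1995;  -7568 − 1995 = -9563
-298 − 24 = -322;  -1995 − 322 = -2317;  -9563 − 2317 = -11880
-322 − 24 = -346;  -2317 − 346 = -2663;  -11880 − 2663 = -14543

-14543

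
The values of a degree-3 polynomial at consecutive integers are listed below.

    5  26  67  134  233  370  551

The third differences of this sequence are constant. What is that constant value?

D1: 21, 41, 67, 99, 137, 181
D2: 20, 26, 32, 38, 44
D3: 6, 6, 6, 6

6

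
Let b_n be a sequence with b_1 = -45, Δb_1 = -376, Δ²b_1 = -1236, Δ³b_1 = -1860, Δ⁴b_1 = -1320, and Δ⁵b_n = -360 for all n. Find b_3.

-2033

Build the table forward from the leading diagonal:
Fifth differences: -360  -360  -360
Fourth differences: -1320  -1680  -2040
Third differences: -1860  -3180  -4860
Second differences: -1236  -3096  -6276
First differences: -376  -1612  -4708
b: -45  -421  -2033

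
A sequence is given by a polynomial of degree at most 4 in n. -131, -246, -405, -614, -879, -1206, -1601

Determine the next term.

-2070

-115  -159  -209  -265  -327  -395
-44  -50  -56  -62  -68
-6  -6  -6  -6
Third differences constant at -6.
-68 − 6 = -74;  -395 − 74 = -469;  -1601 − 469 = -2070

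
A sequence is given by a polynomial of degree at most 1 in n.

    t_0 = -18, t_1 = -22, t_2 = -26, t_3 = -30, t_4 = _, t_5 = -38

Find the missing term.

-34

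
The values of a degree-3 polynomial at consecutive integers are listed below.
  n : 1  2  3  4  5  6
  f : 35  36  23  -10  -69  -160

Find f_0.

26

First differences: 1  -13  -33  -59  -91
Second differences: -14  -20  -26  -32
Third differences: -6  -6  -6
The third differences are constant at -6.
Work back: -14 + 6 = -8;  1 + 8 = 9;  35 − 9 = 26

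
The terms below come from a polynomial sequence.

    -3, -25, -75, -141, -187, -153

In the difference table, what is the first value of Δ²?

Δ: -22, -50, -66, -46, 34
Δ²: -28, -16, 20, 80
Δ³: 12, 36, 60
Δ⁴: 24, 24

-28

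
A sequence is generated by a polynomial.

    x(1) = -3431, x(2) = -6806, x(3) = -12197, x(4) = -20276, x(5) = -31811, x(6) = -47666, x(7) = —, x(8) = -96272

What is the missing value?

Using the first 6 terms:
D1: -3375, -5391, -8079, -11535, -15855
D2: -2016, -2688, -3456, -4320
D3: -672, -768, -864
D4: -96, -96
Constant fourth difference = -96.
Extend forward: -864 − 96 = -960;  -4320 − 960 = -5280;  -15855 − 5280 = -21135;  -47666 − 21135 = -68801

-68801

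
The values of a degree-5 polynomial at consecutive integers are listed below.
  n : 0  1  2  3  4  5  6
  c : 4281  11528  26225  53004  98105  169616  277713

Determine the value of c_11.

D1: 7247, 14697, 26779, 45101, 71511, 108097
D2: 7450, 12082, 18322, 26410, 36586
D3: 4632, 6240, 8088, 10176
D4: 1608, 1848, 2088
D5: 240, 240
Constant fifth difference = 240, so extend:
2088 + 240 = 2328;  10176 + 2328 = 12504;  36586 + 12504 = 49090;  108097 + 49090 = 157187;  277713 + 157187 = 434900
2328 + 240 = 2568;  12504 + 2568 = 15072;  49090 + 15072 = 64162;  157187 + 64162 = 221349;  434900 + 221349 = 656249
2568 + 240 = 2808;  15072 + 2808 = 17880;  64162 + 17880 = 82042;  221349 + 82042 = 303391;  656249 + 303391 = 959640
2808 + 240 = 3048;  17880 + 3048 = 20928;  82042 + 20928 = 102970;  303391 + 102970 = 406361;  959640 + 406361 = 1366001
3048 + 240 = 3288;  20928 + 3288 = 24216;  102970 + 24216 = 127186;  406361 + 127186 = 533547;  1366001 + 533547 = 1899548

1899548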